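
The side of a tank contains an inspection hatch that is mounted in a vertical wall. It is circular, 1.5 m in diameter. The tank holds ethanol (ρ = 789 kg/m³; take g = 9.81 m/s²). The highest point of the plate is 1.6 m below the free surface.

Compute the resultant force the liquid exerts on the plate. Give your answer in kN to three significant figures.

F ≈ 32.1 kN

γ = ρg = 789 × 9.81 / 1000 = 7.74009 kN/m³.
The centroid is at the centre, 0.75 m below the top of the plate, so the centroid depth is h_c = 1.6 + 0.75 = 2.35 m.
A = π(0.75)² = 1.76715 m².
Resultant F = γ·h_c·A = 7.74009 × 2.35 × 1.76715 = 32.1431 kN.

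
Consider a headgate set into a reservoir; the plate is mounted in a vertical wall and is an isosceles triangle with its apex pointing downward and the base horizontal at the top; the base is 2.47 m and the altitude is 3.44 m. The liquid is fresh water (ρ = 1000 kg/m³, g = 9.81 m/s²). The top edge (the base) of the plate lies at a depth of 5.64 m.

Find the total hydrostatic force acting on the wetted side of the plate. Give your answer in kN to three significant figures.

γ = ρg = 1000 × 9.81 = 9810 N/m³ = 9.81 kN/m³.
With the apex down, the centroid sits h/3 = 3.44/3 = 1.14667 m below the base (the top edge), so the centroid depth is h_c = 5.64 + 1.14667 = 6.78667 m.
A = ½ × 2.47 × 3.44 = 4.2484 m².
Resultant F = γ·h_c·A = 9.81 × 6.78667 × 4.2484 = 282.847 kN.

F ≈ 283 kN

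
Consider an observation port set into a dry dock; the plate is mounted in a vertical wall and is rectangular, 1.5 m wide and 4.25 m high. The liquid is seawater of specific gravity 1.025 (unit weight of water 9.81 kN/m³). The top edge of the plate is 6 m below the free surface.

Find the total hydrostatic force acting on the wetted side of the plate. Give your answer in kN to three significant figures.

F ≈ 521 kN

γ = 1.025 × 9.81 = 10.05525 kN/m³.
The centroid lies 4.25/2 = 2.125 m below the top edge, so the centroid depth is h_c = 6 + 2.125 = 8.125 m.
A = 1.5 × 4.25 = 6.375 m².
Resultant F = γ·h_c·A = 10.05525 × 8.125 × 6.375 = 520.831 kN.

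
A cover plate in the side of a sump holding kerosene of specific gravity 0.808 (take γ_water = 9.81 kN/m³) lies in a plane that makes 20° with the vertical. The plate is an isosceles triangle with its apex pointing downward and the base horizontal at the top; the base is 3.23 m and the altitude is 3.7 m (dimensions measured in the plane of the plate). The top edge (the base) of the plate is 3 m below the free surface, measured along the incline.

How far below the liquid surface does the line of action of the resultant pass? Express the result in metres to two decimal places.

γ = 0.808 × 9.81 = 7.92648 kN/m³.
The plate makes 20° with the vertical, i.e. θ = 90° − 20° = 70° to the horizontal. Measuring y along the incline from the free-surface line, vertical depth h = y·sinθ with sinθ = 0.939693.
With the apex down, the centroid sits h/3 = 3.7/3 = 1.23333 m below the base (the top edge), so y_c = 3 + 1.23333 = 4.23333 m and h_c = 4.23333 × 0.939693 = 3.97803 m.
A = ½ × 3.23 × 3.7 = 5.9755 m².
Resultant F = γ·h_c·A = 7.92648 × 3.97803 × 5.9755 = 188.418 kN.
I_c = b·h³/36 = 3.23 × 3.7³/36 = 4.5447 m⁴.
Centre of pressure: y_p = y_c + I_c/(y_c·A) = 4.23333 + 4.5447/(4.23333 × 5.9755) = 4.23333 + 0.179659 = 4.41299 m along the plane.
Vertically, h_p = y_p·sinθ = 4.41299 × 0.939693 = 4.14686 m.

h_p = 4.15 m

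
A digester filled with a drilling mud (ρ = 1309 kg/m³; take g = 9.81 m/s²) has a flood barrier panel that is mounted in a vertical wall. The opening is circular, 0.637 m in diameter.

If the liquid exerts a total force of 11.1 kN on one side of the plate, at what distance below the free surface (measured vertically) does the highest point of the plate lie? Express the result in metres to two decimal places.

d_top ≈ 2.39 m

γ = ρg = 1309 × 9.81 / 1000 = 12.84129 kN/m³.
A = π(0.3185)² = 0.31869 m².
From F = γ·h_c·A, the centroid depth is h_c = 11.1/(12.84129 × 0.31869) = 2.71235 m.
The centroid is at the centre, 0.3185 m below the top of the plate, so the highest point sits at h_top = 2.71235 − 0.3185 = 2.39385 m below the surface.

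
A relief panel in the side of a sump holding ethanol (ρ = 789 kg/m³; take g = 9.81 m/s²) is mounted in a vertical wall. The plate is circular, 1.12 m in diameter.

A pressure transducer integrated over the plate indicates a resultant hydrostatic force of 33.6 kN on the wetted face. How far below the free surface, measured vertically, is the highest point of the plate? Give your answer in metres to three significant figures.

d_top ≈ 3.85 m

γ = ρg = 789 × 9.81 / 1000 = 7.74009 kN/m³.
A = π(0.56)² = 0.985203 m².
From F = γ·h_c·A, the centroid depth is h_c = 33.6/(7.74009 × 0.985203) = 4.40623 m.
The centroid is at the centre, 0.56 m below the top of the plate, so the highest point sits at h_top = 4.40623 − 0.56 = 3.84623 m below the surface.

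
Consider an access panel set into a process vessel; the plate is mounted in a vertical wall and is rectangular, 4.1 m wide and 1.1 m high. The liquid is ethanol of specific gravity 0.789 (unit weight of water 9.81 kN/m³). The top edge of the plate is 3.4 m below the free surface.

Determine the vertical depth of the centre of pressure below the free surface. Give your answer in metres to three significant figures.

γ = 0.789 × 9.81 = 7.74009 kN/m³.
The centroid lies 1.1/2 = 0.55 m below the top edge, so the centroid depth is h_c = 3.4 + 0.55 = 3.95 m.
A = 4.1 × 1.1 = 4.51 m².
Resultant F = γ·h_c·A = 7.74009 × 3.95 × 4.51 = 137.886 kN.
I_c = b·h³/12 = 4.1 × 1.1³/12 = 0.454758 m⁴.
Centre of pressure: y_p = y_c + I_c/(y_c·A) = 3.95 + 0.454758/(3.95 × 4.51) = 3.95 + 0.0255274 = 3.97553 m along the plane.

h_p = 3.98 m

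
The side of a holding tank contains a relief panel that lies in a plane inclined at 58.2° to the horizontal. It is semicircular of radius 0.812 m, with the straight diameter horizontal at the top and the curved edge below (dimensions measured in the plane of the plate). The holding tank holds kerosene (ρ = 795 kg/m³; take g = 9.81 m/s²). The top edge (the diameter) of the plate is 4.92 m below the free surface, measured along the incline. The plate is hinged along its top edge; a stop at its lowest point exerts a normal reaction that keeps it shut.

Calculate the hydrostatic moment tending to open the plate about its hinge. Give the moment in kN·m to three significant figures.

M ≈ 12.8 kN·m

γ = ρg = 795 × 9.81 / 1000 = 7.79895 kN/m³.
Let θ = 58.2° be the plate's angle to the horizontal; measure y along the incline from where the plane meets the free surface. Vertical depth h = y·sinθ with sinθ = 0.849893.
The centroid of a semicircle lies 4r/(3π) = 0.344624 m from the diameter, here below the top edge, so y_c = 4.92 + 0.344624 = 5.26462 m and h_c = 5.26462 × 0.849893 = 4.47436 m.
A = πr²/2 = π × 0.812²/2 = 1.0357 m².
Resultant F = γ·h_c·A = 7.79895 × 4.47436 × 1.0357 = 36.1411 kN.
I_c = (π/8 − 8/(9π))·r⁴ = 0.109757 × 0.812⁴ = 0.0477152 m⁴.
Centre of pressure: y_p = y_c + I_c/(y_c·A) = 5.26462 + 0.0477152/(5.26462 × 1.0357) = 5.26462 + 0.00875096 = 5.27337 m along the plane.
The resultant acts 0.344624 + 0.00875096 = 0.353375 m (along the plate) below the hinge at the top edge, so the moment about the hinge is M = F × 0.353375 = 36.1411 × 0.353375 = 12.7714 kN·m.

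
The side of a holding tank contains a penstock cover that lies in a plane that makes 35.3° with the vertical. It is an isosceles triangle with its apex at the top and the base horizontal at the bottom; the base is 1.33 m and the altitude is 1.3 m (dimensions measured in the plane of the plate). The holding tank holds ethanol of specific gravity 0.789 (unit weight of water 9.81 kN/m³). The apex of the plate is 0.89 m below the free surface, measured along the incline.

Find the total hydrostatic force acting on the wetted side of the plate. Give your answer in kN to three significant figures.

F ≈ 9.59 kN

γ = 0.789 × 9.81 = 7.74009 kN/m³.
The plate makes 35.3° with the vertical, i.e. θ = 90° − 35.3° = 54.7° to the horizontal. Measuring y along the incline from the free-surface line, vertical depth h = y·sinθ with sinθ = 0.816138.
With the apex up, the centroid sits 2h/3 = 2 × 1.3/3 = 0.866667 m below the apex, so y_c = 0.89 + 0.866667 = 1.75667 m and h_c = 1.75667 × 0.816138 = 1.43369 m.
A = ½ × 1.33 × 1.3 = 0.8645 m².
Resultant F = γ·h_c·A = 7.74009 × 1.43369 × 0.8645 = 9.59326 kN.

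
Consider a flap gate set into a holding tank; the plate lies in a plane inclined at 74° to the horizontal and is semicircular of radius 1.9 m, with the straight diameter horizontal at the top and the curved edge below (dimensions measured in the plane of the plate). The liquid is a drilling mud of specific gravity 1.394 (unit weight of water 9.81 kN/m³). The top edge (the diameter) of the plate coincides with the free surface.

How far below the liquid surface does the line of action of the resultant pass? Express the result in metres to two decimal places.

γ = 1.394 × 9.81 = 13.67514 kN/m³.
Let θ = 74° be the plate's angle to the horizontal; measure y along the incline from where the plane meets the free surface. Vertical depth h = y·sinθ with sinθ = 0.961262.
The centroid of a semicircle lies 4r/(3π) = 0.806385 m from the diameter, here below the top edge, so y_c = 0.806385 m and h_c = 0.806385 × 0.961262 = 0.775147 m.
A = πr²/2 = π × 1.9²/2 = 5.67057 m².
Resultant F = γ·h_c·A = 13.67514 × 0.775147 × 5.67057 = 60.1094 kN.
I_c = (π/8 − 8/(9π))·r⁴ = 0.109757 × 1.9⁴ = 1.43036 m⁴.
Centre of pressure: y_p = y_c + I_c/(y_c·A) = 0.806385 + 1.43036/(0.806385 × 5.67057) = 0.806385 + 0.312807 = 1.11919 m along the plane.
Vertically, h_p = y_p·sinθ = 1.11919 × 0.961262 = 1.07583 m.

h_p = 1.08 m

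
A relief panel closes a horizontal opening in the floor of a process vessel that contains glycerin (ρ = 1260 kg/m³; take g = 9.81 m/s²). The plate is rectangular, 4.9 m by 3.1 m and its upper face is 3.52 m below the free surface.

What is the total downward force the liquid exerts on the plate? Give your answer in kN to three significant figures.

γ = ρg = 1260 × 9.81 / 1000 = 12.3606 kN/m³.
The plate is horizontal, so pressure is uniform at p = γ·h = 12.3606 × 3.52 = 43.5093 kN/m².
A = 4.9 × 3.1 = 15.19 m².
F = p·A = 43.5093 × 15.19 = 660.906 kN.

F ≈ 661 kN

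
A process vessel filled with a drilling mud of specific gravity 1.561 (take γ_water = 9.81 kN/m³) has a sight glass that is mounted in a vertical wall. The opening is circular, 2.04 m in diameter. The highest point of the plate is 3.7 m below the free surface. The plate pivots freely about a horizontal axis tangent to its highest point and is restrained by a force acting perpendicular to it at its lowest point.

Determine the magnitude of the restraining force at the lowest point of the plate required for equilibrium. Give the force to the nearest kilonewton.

γ = 1.561 × 9.81 = 15.31341 kN/m³.
The centroid is at the centre, 1.02 m below the top of the plate, so the centroid depth is h_c = 3.7 + 1.02 = 4.72 m.
A = π(1.02)² = 3.26851 m².
Resultant F = γ·h_c·A = 15.31341 × 4.72 × 3.26851 = 236.246 kN.
I_c = πr⁴/4 = π × 1.02⁴/4 = 0.85014 m⁴.
Centre of pressure: y_p = y_c + I_c/(y_c·A) = 4.72 + 0.85014/(4.72 × 3.26851) = 4.72 + 0.055106 = 4.77511 m along the plane.
The resultant acts 1.02 + 0.055106 = 1.07511 m (along the plate) below the hinge at the top edge, so the moment about the hinge is M = F × 1.07511 = 236.246 × 1.07511 = 253.99 kN·m.
A normal force at the bottom, 2.04 m from the hinge, must supply this moment: P = 253.99/2.04 = 124.505 kN.

P ≈ 125 kN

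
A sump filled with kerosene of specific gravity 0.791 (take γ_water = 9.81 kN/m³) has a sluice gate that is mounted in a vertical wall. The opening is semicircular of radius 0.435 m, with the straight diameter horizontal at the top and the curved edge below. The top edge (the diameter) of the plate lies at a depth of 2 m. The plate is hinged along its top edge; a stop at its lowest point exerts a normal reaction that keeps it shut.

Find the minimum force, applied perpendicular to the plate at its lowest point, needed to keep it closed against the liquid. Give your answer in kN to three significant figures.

γ = 0.791 × 9.81 = 7.75971 kN/m³.
The centroid of a semicircle lies 4r/(3π) = 0.18462 m from the diameter, here below the top edge, so the centroid depth is h_c = 2 + 0.18462 = 2.18462 m.
A = πr²/2 = π × 0.435²/2 = 0.297234 m².
Resultant F = γ·h_c·A = 7.75971 × 2.18462 × 0.297234 = 5.03872 kN.
I_c = (π/8 − 8/(9π))·r⁴ = 0.109757 × 0.435⁴ = 0.00392997 m⁴.
Centre of pressure: y_p = y_c + I_c/(y_c·A) = 2.18462 + 0.00392997/(2.18462 × 0.297234) = 2.18462 + 0.00605222 = 2.19067 m along the plane.
The resultant acts 0.18462 + 0.00605222 = 0.190672 m (along the plate) below the hinge at the top edge, so the moment about the hinge is M = F × 0.190672 = 5.03872 × 0.190672 = 0.960743 kN·m.
A normal force at the bottom, 0.435 m from the hinge, must supply this moment: P = 0.960743/0.435 = 2.2086 kN.

P ≈ 2.21 kN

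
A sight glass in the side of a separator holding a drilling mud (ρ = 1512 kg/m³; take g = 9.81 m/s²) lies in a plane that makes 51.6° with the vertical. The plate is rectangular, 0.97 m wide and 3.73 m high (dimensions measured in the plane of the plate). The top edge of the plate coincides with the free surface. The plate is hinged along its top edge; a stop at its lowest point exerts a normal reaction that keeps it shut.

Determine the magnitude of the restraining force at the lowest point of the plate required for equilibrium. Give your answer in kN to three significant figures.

γ = ρg = 1512 × 9.81 / 1000 = 14.83272 kN/m³.
The plate makes 51.6° with the vertical, i.e. θ = 90° − 51.6° = 38.4° to the horizontal. Measuring y along the incline from the free-surface line, vertical depth h = y·sinθ with sinθ = 0.621148.
The centroid lies 3.73/2 = 1.865 m below the top edge, so y_c = 1.865 m and h_c = 1.865 × 0.621148 = 1.15844 m.
A = 0.97 × 3.73 = 3.6181 m².
Resultant F = γ·h_c·A = 14.83272 × 1.15844 × 3.6181 = 62.1691 kN.
I_c = b·h³/12 = 0.97 × 3.73³/12 = 4.19486 m⁴.
Centre of pressure: y_p = y_c + I_c/(y_c·A) = 1.865 + 4.19486/(1.865 × 3.6181) = 1.865 + 0.621667 = 2.48667 m along the plane.
The resultant acts 1.865 + 0.621667 = 2.48667 m (along the plate) below the hinge at the top edge, so the moment about the hinge is M = F × 2.48667 = 62.1691 × 2.48667 = 154.594 kN·m.
A normal force at the bottom, 3.73 m from the hinge, must supply this moment: P = 154.594/3.73 = 41.4461 kN.

P ≈ 41.4 kN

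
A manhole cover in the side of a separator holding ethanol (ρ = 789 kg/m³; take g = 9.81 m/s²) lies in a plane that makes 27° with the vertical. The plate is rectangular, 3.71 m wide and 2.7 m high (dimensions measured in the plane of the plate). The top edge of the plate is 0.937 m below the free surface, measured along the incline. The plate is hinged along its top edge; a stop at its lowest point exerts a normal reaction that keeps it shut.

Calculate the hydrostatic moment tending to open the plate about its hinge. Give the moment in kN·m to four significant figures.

γ = ρg = 789 × 9.81 / 1000 = 7.74009 kN/m³.
The plate makes 27° with the vertical, i.e. θ = 90° − 27° = 63° to the horizontal. Measuring y along the incline from the free-surface line, vertical depth h = y·sinθ with sinθ = 0.891007.
The centroid lies 2.7/2 = 1.35 m below the top edge, so y_c = 0.937 + 1.35 = 2.287 m and h_c = 2.287 × 0.891007 = 2.03773 m.
A = 3.71 × 2.7 = 10.017 m².
Resultant F = γ·h_c·A = 7.74009 × 2.03773 × 10.017 = 157.99 kN.
I_c = b·h³/12 = 3.71 × 2.7³/12 = 6.08533 m⁴.
Centre of pressure: y_p = y_c + I_c/(y_c·A) = 2.287 + 6.08533/(2.287 × 10.017) = 2.287 + 0.265632 = 2.55263 m along the plane.
The resultant acts 1.35 + 0.265632 = 1.61563 m (along the plate) below the hinge at the top edge, so the moment about the hinge is M = F × 1.61563 = 157.99 × 1.61563 = 255.253 kN·m.

M ≈ 255.3 kN·m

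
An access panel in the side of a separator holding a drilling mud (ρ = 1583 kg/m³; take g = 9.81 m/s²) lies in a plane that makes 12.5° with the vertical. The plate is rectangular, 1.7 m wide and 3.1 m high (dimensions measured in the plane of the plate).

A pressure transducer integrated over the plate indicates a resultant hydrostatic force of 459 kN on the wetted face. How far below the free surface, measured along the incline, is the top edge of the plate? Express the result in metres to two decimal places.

γ = ρg = 1583 × 9.81 / 1000 = 15.52923 kN/m³.
A = 1.7 × 3.1 = 5.27 m².
From F = γ·h_c·A, the centroid depth is h_c = 459/(15.52923 × 5.27) = 5.60857 m.
The plate makes 12.5° with the vertical, i.e. θ = 90° − 12.5° = 77.5° to the horizontal. Measuring y along the incline from the free-surface line, vertical depth h = y·sinθ with sinθ = 0.976296.
Along the incline, y_c = h_c/sinθ = 5.60857/0.976296 = 5.74474 m.
The centroid lies 3.1/2 = 1.55 m below the top edge, so the top edge sits at y_top = 5.74474 − 1.55 = 4.19474 m along the incline.

y_top ≈ 4.19 m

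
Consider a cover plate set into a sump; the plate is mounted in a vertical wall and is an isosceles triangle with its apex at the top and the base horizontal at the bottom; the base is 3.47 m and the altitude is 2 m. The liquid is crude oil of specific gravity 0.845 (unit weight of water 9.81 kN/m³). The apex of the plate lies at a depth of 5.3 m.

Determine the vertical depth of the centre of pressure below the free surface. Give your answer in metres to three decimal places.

h_p = 6.667 m

γ = 0.845 × 9.81 = 8.28945 kN/m³.
With the apex up, the centroid sits 2h/3 = 2 × 2/3 = 1.33333 m below the apex, so the centroid depth is h_c = 5.3 + 1.33333 = 6.63333 m.
A = ½ × 3.47 × 2 = 3.47 m².
Resultant F = γ·h_c·A = 8.28945 × 6.63333 × 3.47 = 190.804 kN.
I_c = b·h³/36 = 3.47 × 2³/36 = 0.771111 m⁴.
Centre of pressure: y_p = y_c + I_c/(y_c·A) = 6.63333 + 0.771111/(6.63333 × 3.47) = 6.63333 + 0.0335008 = 6.66683 m along the plane.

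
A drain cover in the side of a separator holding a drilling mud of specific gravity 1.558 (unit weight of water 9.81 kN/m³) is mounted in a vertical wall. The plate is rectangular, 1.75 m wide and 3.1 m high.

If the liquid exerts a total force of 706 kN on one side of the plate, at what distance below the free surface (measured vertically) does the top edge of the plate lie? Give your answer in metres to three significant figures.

d_top ≈ 6.96 m

γ = 1.558 × 9.81 = 15.28398 kN/m³.
A = 1.75 × 3.1 = 5.425 m².
From F = γ·h_c·A, the centroid depth is h_c = 706/(15.28398 × 5.425) = 8.51468 m.
The centroid lies 3.1/2 = 1.55 m below the top edge, so the top edge sits at h_top = 8.51468 − 1.55 = 6.96468 m below the surface.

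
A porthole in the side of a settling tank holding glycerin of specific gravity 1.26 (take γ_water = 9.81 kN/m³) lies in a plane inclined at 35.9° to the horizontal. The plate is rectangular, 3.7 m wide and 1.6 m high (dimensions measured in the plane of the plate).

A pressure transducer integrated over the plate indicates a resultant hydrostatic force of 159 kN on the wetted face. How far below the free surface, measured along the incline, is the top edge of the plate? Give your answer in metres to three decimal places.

y_top ≈ 2.906 m

γ = 1.26 × 9.81 = 12.3606 kN/m³.
A = 3.7 × 1.6 = 5.92 m².
From F = γ·h_c·A, the centroid depth is h_c = 159/(12.3606 × 5.92) = 2.17288 m.
Let θ = 35.9° be the plate's angle to the horizontal; measure y along the incline from where the plane meets the free surface. Vertical depth h = y·sinθ with sinθ = 0.586372.
Along the incline, y_c = h_c/sinθ = 2.17288/0.586372 = 3.70563 m.
The centroid lies 1.6/2 = 0.8 m below the top edge, so the top edge sits at y_top = 3.70563 − 0.8 = 2.90563 m along the incline.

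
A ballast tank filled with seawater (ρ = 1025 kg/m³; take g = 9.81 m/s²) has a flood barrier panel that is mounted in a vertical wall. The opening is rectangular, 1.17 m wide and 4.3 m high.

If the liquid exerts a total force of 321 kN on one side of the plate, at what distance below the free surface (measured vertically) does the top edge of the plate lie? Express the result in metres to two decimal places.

γ = ρg = 1025 × 9.81 / 1000 = 10.05525 kN/m³.
A = 1.17 × 4.3 = 5.031 m².
From F = γ·h_c·A, the centroid depth is h_c = 321/(10.05525 × 5.031) = 6.34538 m.
The centroid lies 4.3/2 = 2.15 m below the top edge, so the top edge sits at h_top = 6.34538 − 2.15 = 4.19538 m below the surface.

d_top ≈ 4.20 m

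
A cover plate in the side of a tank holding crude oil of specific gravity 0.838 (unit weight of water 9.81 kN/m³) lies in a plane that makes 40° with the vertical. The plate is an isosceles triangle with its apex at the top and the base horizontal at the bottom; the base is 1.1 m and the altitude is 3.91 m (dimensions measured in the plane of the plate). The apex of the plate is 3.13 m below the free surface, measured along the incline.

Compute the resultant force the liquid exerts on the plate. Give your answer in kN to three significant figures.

γ = 0.838 × 9.81 = 8.22078 kN/m³.
The plate makes 40° with the vertical, i.e. θ = 90° − 40° = 50° to the horizontal. Measuring y along the incline from the free-surface line, vertical depth h = y·sinθ with sinθ = 0.766044.
With the apex up, the centroid sits 2h/3 = 2 × 3.91/3 = 2.60667 m below the apex, so y_c = 3.13 + 2.60667 = 5.73667 m and h_c = 5.73667 × 0.766044 = 4.39454 m.
A = ½ × 1.1 × 3.91 = 2.1505 m².
Resultant F = γ·h_c·A = 8.22078 × 4.39454 × 2.1505 = 77.6901 kN.

F ≈ 77.7 kN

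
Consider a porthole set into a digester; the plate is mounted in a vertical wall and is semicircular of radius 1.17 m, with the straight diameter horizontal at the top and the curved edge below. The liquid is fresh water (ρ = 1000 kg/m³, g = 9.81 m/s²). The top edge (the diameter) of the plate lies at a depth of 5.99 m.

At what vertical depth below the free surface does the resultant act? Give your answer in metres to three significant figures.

h_p = 6.50 m

γ = ρg = 1000 × 9.81 = 9810 N/m³ = 9.81 kN/m³.
The centroid of a semicircle lies 4r/(3π) = 0.496563 m from the diameter, here below the top edge, so the centroid depth is h_c = 5.99 + 0.496563 = 6.48656 m.
A = πr²/2 = π × 1.17²/2 = 2.15026 m².
Resultant F = γ·h_c·A = 9.81 × 6.48656 × 2.15026 = 136.828 kN.
I_c = (π/8 − 8/(9π))·r⁴ = 0.109757 × 1.17⁴ = 0.205672 m⁴.
Centre of pressure: y_p = y_c + I_c/(y_c·A) = 6.48656 + 0.205672/(6.48656 × 2.15026) = 6.48656 + 0.0147458 = 6.50131 m along the plane.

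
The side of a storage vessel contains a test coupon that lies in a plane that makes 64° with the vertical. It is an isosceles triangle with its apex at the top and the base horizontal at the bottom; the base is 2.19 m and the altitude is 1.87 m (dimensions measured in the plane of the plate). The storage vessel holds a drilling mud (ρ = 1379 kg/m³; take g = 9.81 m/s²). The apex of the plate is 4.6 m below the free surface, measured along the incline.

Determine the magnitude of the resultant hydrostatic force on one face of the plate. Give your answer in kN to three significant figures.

F ≈ 71.0 kN

γ = ρg = 1379 × 9.81 / 1000 = 13.52799 kN/m³.
The plate makes 64° with the vertical, i.e. θ = 90° − 64° = 26° to the horizontal. Measuring y along the incline from the free-surface line, vertical depth h = y·sinθ with sinθ = 0.438371.
With the apex up, the centroid sits 2h/3 = 2 × 1.87/3 = 1.24667 m below the apex, so y_c = 4.6 + 1.24667 = 5.84667 m and h_c = 5.84667 × 0.438371 = 2.56301 m.
A = ½ × 2.19 × 1.87 = 2.04765 m².
Resultant F = γ·h_c·A = 13.52799 × 2.56301 × 2.04765 = 70.9969 kN.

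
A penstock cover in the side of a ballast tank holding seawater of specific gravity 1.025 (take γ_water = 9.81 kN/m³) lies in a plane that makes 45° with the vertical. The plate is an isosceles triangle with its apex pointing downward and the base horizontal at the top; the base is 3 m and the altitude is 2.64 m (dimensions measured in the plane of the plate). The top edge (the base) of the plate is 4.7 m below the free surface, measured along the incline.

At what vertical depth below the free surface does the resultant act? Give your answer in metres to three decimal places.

γ = 1.025 × 9.81 = 10.05525 kN/m³.
The plate makes 45° with the vertical, i.e. θ = 90° − 45° = 45° to the horizontal. Measuring y along the incline from the free-surface line, vertical depth h = y·sinθ with sinθ = 0.707107.
With the apex down, the centroid sits h/3 = 2.64/3 = 0.88 m below the base (the top edge), so y_c = 4.7 + 0.88 = 5.58 m and h_c = 5.58 × 0.707107 = 3.94566 m.
A = ½ × 3 × 2.64 = 3.96 m².
Resultant F = γ·h_c·A = 10.05525 × 3.94566 × 3.96 = 157.111 kN.
I_c = b·h³/36 = 3 × 2.64³/36 = 1.53331 m⁴.
Centre of pressure: y_p = y_c + I_c/(y_c·A) = 5.58 + 1.53331/(5.58 × 3.96) = 5.58 + 0.0693906 = 5.64939 m along the plane.
Vertically, h_p = y_p·sinθ = 5.64939 × 0.707107 = 3.99472 m.

h_p = 3.995 m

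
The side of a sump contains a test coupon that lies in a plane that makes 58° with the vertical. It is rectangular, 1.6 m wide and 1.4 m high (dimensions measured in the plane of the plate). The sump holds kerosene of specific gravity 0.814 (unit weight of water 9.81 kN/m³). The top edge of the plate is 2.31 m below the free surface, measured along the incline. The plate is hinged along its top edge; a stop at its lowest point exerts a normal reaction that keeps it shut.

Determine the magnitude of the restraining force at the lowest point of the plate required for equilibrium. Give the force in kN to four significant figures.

γ = 0.814 × 9.81 = 7.98534 kN/m³.
The plate makes 58° with the vertical, i.e. θ = 90° − 58° = 32° to the horizontal. Measuring y along the incline from the free-surface line, vertical depth h = y·sinθ with sinθ = 0.529919.
The centroid lies 1.4/2 = 0.7 m below the top edge, so y_c = 2.31 + 0.7 = 3.01 m and h_c = 3.01 × 0.529919 = 1.59506 m.
A = 1.6 × 1.4 = 2.24 m².
Resultant F = γ·h_c·A = 7.98534 × 1.59506 × 2.24 = 28.5311 kN.
I_c = b·h³/12 = 1.6 × 1.4³/12 = 0.365867 m⁴.
Centre of pressure: y_p = y_c + I_c/(y_c·A) = 3.01 + 0.365867/(3.01 × 2.24) = 3.01 + 0.0542636 = 3.06426 m along the plane.
The resultant acts 0.7 + 0.0542636 = 0.754264 m (along the plate) below the hinge at the top edge, so the moment about the hinge is M = F × 0.754264 = 28.5311 × 0.754264 = 21.52 kN·m.
A normal force at the bottom, 1.4 m from the hinge, must supply this moment: P = 21.52/1.4 = 15.3714 kN.

P ≈ 15.37 kN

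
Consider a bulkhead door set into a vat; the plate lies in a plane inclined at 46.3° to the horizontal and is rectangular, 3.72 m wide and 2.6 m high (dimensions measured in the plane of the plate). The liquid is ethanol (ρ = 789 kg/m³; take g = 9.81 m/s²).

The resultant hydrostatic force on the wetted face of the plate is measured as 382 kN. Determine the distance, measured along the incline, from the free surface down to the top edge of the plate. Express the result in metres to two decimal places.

γ = ρg = 789 × 9.81 / 1000 = 7.74009 kN/m³.
A = 3.72 × 2.6 = 9.672 m².
From F = γ·h_c·A, the centroid depth is h_c = 382/(7.74009 × 9.672) = 5.10271 m.
Let θ = 46.3° be the plate's angle to the horizontal; measure y along the incline from where the plane meets the free surface. Vertical depth h = y·sinθ with sinθ = 0.722967.
Along the incline, y_c = h_c/sinθ = 5.10271/0.722967 = 7.05801 m.
The centroid lies 2.6/2 = 1.3 m below the top edge, so the top edge sits at y_top = 7.05801 − 1.3 = 5.75801 m along the incline.

y_top ≈ 5.76 m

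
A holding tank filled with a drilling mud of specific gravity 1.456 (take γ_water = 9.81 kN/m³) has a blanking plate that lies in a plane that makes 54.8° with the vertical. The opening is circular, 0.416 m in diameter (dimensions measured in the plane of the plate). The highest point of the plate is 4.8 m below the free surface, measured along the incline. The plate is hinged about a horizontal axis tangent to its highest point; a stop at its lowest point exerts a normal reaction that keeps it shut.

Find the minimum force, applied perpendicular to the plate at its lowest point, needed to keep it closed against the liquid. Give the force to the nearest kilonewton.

P ≈ 3 kN

γ = 1.456 × 9.81 = 14.28336 kN/m³.
The plate makes 54.8° with the vertical, i.e. θ = 90° − 54.8° = 35.2° to the horizontal. Measuring y along the incline from the free-surface line, vertical depth h = y·sinθ with sinθ = 0.576432.
The centroid is at the centre, 0.208 m below the top of the plate, so y_c = 4.8 + 0.208 = 5.008 m and h_c = 5.008 × 0.576432 = 2.88677 m.
A = π(0.208)² = 0.135918 m².
Resultant F = γ·h_c·A = 14.28336 × 2.88677 × 0.135918 = 5.60428 kN.
I_c = πr⁴/4 = π × 0.208⁴/4 = 0.00147009 m⁴.
Centre of pressure: y_p = y_c + I_c/(y_c·A) = 5.008 + 0.00147009/(5.008 × 0.135918) = 5.008 + 0.00215975 = 5.01016 m along the plane.
The resultant acts 0.208 + 0.00215975 = 0.21016 m (along the plate) below the hinge at the top edge, so the moment about the hinge is M = F × 0.21016 = 5.60428 × 0.21016 = 1.1778 kN·m.
A normal force at the bottom, 0.416 m from the hinge, must supply this moment: P = 1.1778/0.416 = 2.83125 kN.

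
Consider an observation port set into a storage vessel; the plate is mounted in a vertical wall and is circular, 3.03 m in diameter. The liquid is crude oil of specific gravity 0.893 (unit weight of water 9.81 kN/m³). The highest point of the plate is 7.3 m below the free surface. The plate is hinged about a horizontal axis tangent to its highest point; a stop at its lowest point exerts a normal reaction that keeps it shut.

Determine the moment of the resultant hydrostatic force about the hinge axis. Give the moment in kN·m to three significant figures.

M ≈ 880 kN·m

γ = 0.893 × 9.81 = 8.76033 kN/m³.
The centroid is at the centre, 1.515 m below the top of the plate, so the centroid depth is h_c = 7.3 + 1.515 = 8.815 m.
A = π(1.515)² = 7.21066 m².
Resultant F = γ·h_c·A = 8.76033 × 8.815 × 7.21066 = 556.824 kN.
I_c = πr⁴/4 = π × 1.515⁴/4 = 4.13752 m⁴.
Centre of pressure: y_p = y_c + I_c/(y_c·A) = 8.815 + 4.13752/(8.815 × 7.21066) = 8.815 + 0.0650943 = 8.88009 m along the plane.
The resultant acts 1.515 + 0.0650943 = 1.58009 m (along the plate) below the hinge at the top edge, so the moment about the hinge is M = F × 1.58009 = 556.824 × 1.58009 = 879.832 kN·m.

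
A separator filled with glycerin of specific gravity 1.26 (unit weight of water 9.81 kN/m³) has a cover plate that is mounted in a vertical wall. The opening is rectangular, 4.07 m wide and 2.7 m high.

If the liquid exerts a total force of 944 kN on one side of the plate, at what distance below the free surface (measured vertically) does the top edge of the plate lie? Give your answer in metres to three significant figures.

d_top ≈ 5.60 m

γ = 1.26 × 9.81 = 12.3606 kN/m³.
A = 4.07 × 2.7 = 10.989 m².
From F = γ·h_c·A, the centroid depth is h_c = 944/(12.3606 × 10.989) = 6.94983 m.
The centroid lies 2.7/2 = 1.35 m below the top edge, so the top edge sits at h_top = 6.94983 − 1.35 = 5.59983 m below the surface.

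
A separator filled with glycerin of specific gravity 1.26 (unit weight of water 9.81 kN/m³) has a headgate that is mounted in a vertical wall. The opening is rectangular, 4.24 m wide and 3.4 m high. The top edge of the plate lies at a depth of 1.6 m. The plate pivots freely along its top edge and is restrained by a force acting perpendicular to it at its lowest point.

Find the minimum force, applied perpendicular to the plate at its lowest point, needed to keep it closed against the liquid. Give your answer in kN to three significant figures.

γ = 1.26 × 9.81 = 12.3606 kN/m³.
The centroid lies 3.4/2 = 1.7 m below the top edge, so the centroid depth is h_c = 1.6 + 1.7 = 3.3 m.
A = 4.24 × 3.4 = 14.416 m².
Resultant F = γ·h_c·A = 12.3606 × 3.3 × 14.416 = 588.028 kN.
I_c = b·h³/12 = 4.24 × 3.4³/12 = 13.8874 m⁴.
Centre of pressure: y_p = y_c + I_c/(y_c·A) = 3.3 + 13.8874/(3.3 × 14.416) = 3.3 + 0.291919 = 3.59192 m along the plane.
The resultant acts 1.7 + 0.291919 = 1.99192 m (along the plate) below the hinge at the top edge, so the moment about the hinge is M = F × 1.99192 = 588.028 × 1.99192 = 1171.3 kN·m.
A normal force at the bottom, 3.4 m from the hinge, must supply this moment: P = 1171.3/3.4 = 344.5 kN.

P ≈ 345 kN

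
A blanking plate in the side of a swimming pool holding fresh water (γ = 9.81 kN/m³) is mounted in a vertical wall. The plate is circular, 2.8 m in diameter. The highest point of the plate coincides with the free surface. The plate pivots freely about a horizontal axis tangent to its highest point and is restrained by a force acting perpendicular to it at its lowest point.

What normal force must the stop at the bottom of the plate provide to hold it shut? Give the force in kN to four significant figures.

γ = 9.81 kN/m³.
The centroid is at the centre, 1.4 m below the top of the plate, so the centroid depth is h_c = 1.4 m.
A = π(1.4)² = 6.15752 m².
Resultant F = γ·h_c·A = 9.81 × 1.4 × 6.15752 = 84.5674 kN.
I_c = πr⁴/4 = π × 1.4⁴/4 = 3.01719 m⁴.
Centre of pressure: y_p = y_c + I_c/(y_c·A) = 1.4 + 3.01719/(1.4 × 6.15752) = 1.4 + 0.350001 = 1.75 m along the plane.
The resultant acts 1.4 + 0.350001 = 1.75 m (along the plate) below the hinge at the top edge, so the moment about the hinge is M = F × 1.75 = 84.5674 × 1.75 = 147.993 kN·m.
A normal force at the bottom, 2.8 m from the hinge, must supply this moment: P = 147.993/2.8 = 52.8546 kN.

P ≈ 52.85 kN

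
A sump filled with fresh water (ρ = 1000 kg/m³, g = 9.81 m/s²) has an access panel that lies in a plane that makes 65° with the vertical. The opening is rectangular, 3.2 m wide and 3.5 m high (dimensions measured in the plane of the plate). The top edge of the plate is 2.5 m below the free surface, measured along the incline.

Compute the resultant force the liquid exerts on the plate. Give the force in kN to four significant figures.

F ≈ 197.3 kN

γ = ρg = 1000 × 9.81 = 9810 N/m³ = 9.81 kN/m³.
The plate makes 65° with the vertical, i.e. θ = 90° − 65° = 25° to the horizontal. Measuring y along the incline from the free-surface line, vertical depth h = y·sinθ with sinθ = 0.422618.
The centroid lies 3.5/2 = 1.75 m below the top edge, so y_c = 2.5 + 1.75 = 4.25 m and h_c = 4.25 × 0.422618 = 1.79613 m.
A = 3.2 × 3.5 = 11.2 m².
Resultant F = γ·h_c·A = 9.81 × 1.79613 × 11.2 = 197.344 kN.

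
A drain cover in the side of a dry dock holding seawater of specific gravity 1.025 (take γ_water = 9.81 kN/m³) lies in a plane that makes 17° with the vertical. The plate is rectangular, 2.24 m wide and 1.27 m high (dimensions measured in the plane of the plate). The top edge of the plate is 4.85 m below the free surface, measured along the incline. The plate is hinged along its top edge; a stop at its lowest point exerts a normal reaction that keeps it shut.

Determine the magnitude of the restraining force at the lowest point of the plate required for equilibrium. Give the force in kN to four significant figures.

P ≈ 77.92 kN

γ = 1.025 × 9.81 = 10.05525 kN/m³.
The plate makes 17° with the vertical, i.e. θ = 90° − 17° = 73° to the horizontal. Measuring y along the incline from the free-surface line, vertical depth h = y·sinθ with sinθ = 0.956305.
The centroid lies 1.27/2 = 0.635 m below the top edge, so y_c = 4.85 + 0.635 = 5.485 m and h_c = 5.485 × 0.956305 = 5.24533 m.
A = 2.24 × 1.27 = 2.8448 m².
Resultant F = γ·h_c·A = 10.05525 × 5.24533 × 2.8448 = 150.044 kN.
I_c = b·h³/12 = 2.24 × 1.27³/12 = 0.382365 m⁴.
Centre of pressure: y_p = y_c + I_c/(y_c·A) = 5.485 + 0.382365/(5.485 × 2.8448) = 5.485 + 0.0245047 = 5.5095 m along the plane.
The resultant acts 0.635 + 0.0245047 = 0.659505 m (along the plate) below the hinge at the top edge, so the moment about the hinge is M = F × 0.659505 = 150.044 × 0.659505 = 98.9548 kN·m.
A normal force at the bottom, 1.27 m from the hinge, must supply this moment: P = 98.9548/1.27 = 77.9172 kN.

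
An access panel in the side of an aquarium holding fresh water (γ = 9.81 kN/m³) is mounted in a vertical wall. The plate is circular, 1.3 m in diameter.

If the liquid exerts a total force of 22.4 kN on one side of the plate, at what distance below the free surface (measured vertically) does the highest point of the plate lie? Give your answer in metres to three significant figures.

γ = 9.81 kN/m³.
A = π(0.65)² = 1.32732 m².
From F = γ·h_c·A, the centroid depth is h_c = 22.4/(9.81 × 1.32732) = 1.7203 m.
The centroid is at the centre, 0.65 m below the top of the plate, so the highest point sits at h_top = 1.7203 − 0.65 = 1.0703 m below the surface.

d_top ≈ 1.07 m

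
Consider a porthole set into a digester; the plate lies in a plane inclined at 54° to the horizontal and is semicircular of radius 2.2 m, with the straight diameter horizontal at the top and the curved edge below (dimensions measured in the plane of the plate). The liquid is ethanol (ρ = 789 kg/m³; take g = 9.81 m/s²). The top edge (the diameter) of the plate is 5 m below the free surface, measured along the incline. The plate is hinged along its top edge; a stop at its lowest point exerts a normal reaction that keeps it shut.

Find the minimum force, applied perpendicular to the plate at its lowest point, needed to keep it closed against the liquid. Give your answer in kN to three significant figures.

γ = ρg = 789 × 9.81 / 1000 = 7.74009 kN/m³.
Let θ = 54° be the plate's angle to the horizontal; measure y along the incline from where the plane meets the free surface. Vertical depth h = y·sinθ with sinθ = 0.809017.
The centroid of a semicircle lies 4r/(3π) = 0.933709 m from the diameter, here below the top edge, so y_c = 5 + 0.933709 = 5.93371 m and h_c = 5.93371 × 0.809017 = 4.80047 m.
A = πr²/2 = π × 2.2²/2 = 7.60265 m².
Resultant F = γ·h_c·A = 7.74009 × 4.80047 × 7.60265 = 282.485 kN.
I_c = (π/8 − 8/(9π))·r⁴ = 0.109757 × 2.2⁴ = 2.57112 m⁴.
Centre of pressure: y_p = y_c + I_c/(y_c·A) = 5.93371 + 2.57112/(5.93371 × 7.60265) = 5.93371 + 0.0569942 = 5.9907 m along the plane.
The resultant acts 0.933709 + 0.0569942 = 0.990703 m (along the plate) below the hinge at the top edge, so the moment about the hinge is M = F × 0.990703 = 282.485 × 0.990703 = 279.859 kN·m.
A normal force at the bottom, 2.2 m from the hinge, must supply this moment: P = 279.859/2.2 = 127.209 kN.

P ≈ 127 kN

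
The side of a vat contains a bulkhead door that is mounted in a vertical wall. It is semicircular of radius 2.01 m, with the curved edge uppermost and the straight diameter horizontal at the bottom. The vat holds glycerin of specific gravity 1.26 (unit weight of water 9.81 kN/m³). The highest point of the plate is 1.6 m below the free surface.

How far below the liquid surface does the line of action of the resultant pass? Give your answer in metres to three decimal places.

γ = 1.26 × 9.81 = 12.3606 kN/m³.
The centroid lies 4r/(3π) = 0.85307 m above the diameter, so r − 4r/(3π) = 2.01 − 0.85307 = 1.15693 m below the topmost point, so the centroid depth is h_c = 1.6 + 1.15693 = 2.75693 m.
A = πr²/2 = π × 2.01²/2 = 6.34617 m².
Resultant F = γ·h_c·A = 12.3606 × 2.75693 × 6.34617 = 216.26 kN.
I_c = (π/8 − 8/(9π))·r⁴ = 0.109757 × 2.01⁴ = 1.7915 m⁴.
Centre of pressure: y_p = y_c + I_c/(y_c·A) = 2.75693 + 1.7915/(2.75693 × 6.34617) = 2.75693 + 0.102395 = 2.85933 m along the plane.

h_p = 2.859 m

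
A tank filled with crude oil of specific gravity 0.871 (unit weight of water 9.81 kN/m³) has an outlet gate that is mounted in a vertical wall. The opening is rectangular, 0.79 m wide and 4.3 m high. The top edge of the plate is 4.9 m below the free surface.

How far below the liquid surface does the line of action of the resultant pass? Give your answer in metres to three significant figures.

h_p = 7.27 m

γ = 0.871 × 9.81 = 8.54451 kN/m³.
The centroid lies 4.3/2 = 2.15 m below the top edge, so the centroid depth is h_c = 4.9 + 2.15 = 7.05 m.
A = 0.79 × 4.3 = 3.397 m².
Resultant F = γ·h_c·A = 8.54451 × 7.05 × 3.397 = 204.631 kN.
I_c = b·h³/12 = 0.79 × 4.3³/12 = 5.23421 m⁴.
Centre of pressure: y_p = y_c + I_c/(y_c·A) = 7.05 + 5.23421/(7.05 × 3.397) = 7.05 + 0.218558 = 7.26856 m along the plane.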